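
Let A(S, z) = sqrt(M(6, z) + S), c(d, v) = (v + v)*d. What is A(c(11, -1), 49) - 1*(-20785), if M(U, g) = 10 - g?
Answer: 20785 + I*sqrt(61) ≈ 20785.0 + 7.8102*I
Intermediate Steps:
c(d, v) = 2*d*v (c(d, v) = (2*v)*d = 2*d*v)
A(S, z) = sqrt(10 + S - z) (A(S, z) = sqrt((10 - z) + S) = sqrt(10 + S - z))
A(c(11, -1), 49) - 1*(-20785) = sqrt(10 + 2*11*(-1) - 1*49) - 1*(-20785) = sqrt(10 - 22 - 49) + 20785 = sqrt(-61) + 20785 = I*sqrt(61) + 20785 = 20785 + I*sqrt(61)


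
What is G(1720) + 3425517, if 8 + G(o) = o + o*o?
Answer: 6385629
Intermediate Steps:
G(o) = -8 + o + o**2 (G(o) = -8 + (o + o*o) = -8 + (o + o**2) = -8 + o + o**2)
G(1720) + 3425517 = (-8 + 1720 + 1720**2) + 3425517 = (-8 + 1720 + 2958400) + 3425517 = 2960112 + 3425517 = 6385629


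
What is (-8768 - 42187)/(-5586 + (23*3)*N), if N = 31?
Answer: 16985/1149 ≈ 14.782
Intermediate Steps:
(-8768 - 42187)/(-5586 + (23*3)*N) = (-8768 - 42187)/(-5586 + (23*3)*31) = -50955/(-5586 + 69*31) = -50955/(-5586 + 2139) = -50955/(-3447) = -50955*(-1/3447) = 16985/1149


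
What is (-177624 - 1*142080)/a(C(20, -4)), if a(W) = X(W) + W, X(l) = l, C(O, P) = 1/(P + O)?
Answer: -2557632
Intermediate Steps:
C(O, P) = 1/(O + P)
a(W) = 2*W (a(W) = W + W = 2*W)
(-177624 - 1*142080)/a(C(20, -4)) = (-177624 - 1*142080)/((2/(20 - 4))) = (-177624 - 142080)/((2/16)) = -319704/(2*(1/16)) = -319704/1/8 = -319704*8 = -2557632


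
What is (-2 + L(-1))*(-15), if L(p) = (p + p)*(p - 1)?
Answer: -30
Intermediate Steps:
L(p) = 2*p*(-1 + p) (L(p) = (2*p)*(-1 + p) = 2*p*(-1 + p))
(-2 + L(-1))*(-15) = (-2 + 2*(-1)*(-1 - 1))*(-15) = (-2 + 2*(-1)*(-2))*(-15) = (-2 + 4)*(-15) = 2*(-15) = -30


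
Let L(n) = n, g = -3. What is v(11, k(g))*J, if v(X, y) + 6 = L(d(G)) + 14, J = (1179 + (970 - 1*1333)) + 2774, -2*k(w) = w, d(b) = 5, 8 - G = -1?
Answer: 46670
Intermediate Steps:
G = 9 (G = 8 - 1*(-1) = 8 + 1 = 9)
k(w) = -w/2
J = 3590 (J = (1179 + (970 - 1333)) + 2774 = (1179 - 363) + 2774 = 816 + 2774 = 3590)
v(X, y) = 13 (v(X, y) = -6 + (5 + 14) = -6 + 19 = 13)
v(11, k(g))*J = 13*3590 = 46670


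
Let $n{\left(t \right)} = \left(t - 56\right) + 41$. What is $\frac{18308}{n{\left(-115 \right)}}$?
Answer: $- \frac{9154}{65} \approx -140.83$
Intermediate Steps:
$n{\left(t \right)} = -15 + t$ ($n{\left(t \right)} = \left(-56 + t\right) + 41 = -15 + t$)
$\frac{18308}{n{\left(-115 \right)}} = \frac{18308}{-15 - 115} = \frac{18308}{-130} = 18308 \left(- \frac{1}{130}\right) = - \frac{9154}{65}$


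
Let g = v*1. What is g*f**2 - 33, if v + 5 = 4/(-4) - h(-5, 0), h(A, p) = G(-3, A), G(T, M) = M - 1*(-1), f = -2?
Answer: -41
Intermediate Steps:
G(T, M) = 1 + M (G(T, M) = M + 1 = 1 + M)
h(A, p) = 1 + A
v = -2 (v = -5 + (4/(-4) - (1 - 5)) = -5 + (4*(-1/4) - 1*(-4)) = -5 + (-1 + 4) = -5 + 3 = -2)
g = -2 (g = -2*1 = -2)
g*f**2 - 33 = -2*(-2)**2 - 33 = -2*4 - 33 = -8 - 33 = -41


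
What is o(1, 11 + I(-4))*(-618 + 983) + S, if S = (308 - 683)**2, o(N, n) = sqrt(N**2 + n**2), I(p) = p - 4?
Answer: 140625 + 365*sqrt(10) ≈ 1.4178e+5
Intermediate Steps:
I(p) = -4 + p
S = 140625 (S = (-375)**2 = 140625)
o(1, 11 + I(-4))*(-618 + 983) + S = sqrt(1**2 + (11 + (-4 - 4))**2)*(-618 + 983) + 140625 = sqrt(1 + (11 - 8)**2)*365 + 140625 = sqrt(1 + 3**2)*365 + 140625 = sqrt(1 + 9)*365 + 140625 = sqrt(10)*365 + 140625 = 365*sqrt(10) + 140625 = 140625 + 365*sqrt(10)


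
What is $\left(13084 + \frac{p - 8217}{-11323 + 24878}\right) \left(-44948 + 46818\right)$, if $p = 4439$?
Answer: $\frac{66328840908}{2711} \approx 2.4467 \cdot 10^{7}$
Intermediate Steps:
$\left(13084 + \frac{p - 8217}{-11323 + 24878}\right) \left(-44948 + 46818\right) = \left(13084 + \frac{4439 - 8217}{-11323 + 24878}\right) \left(-44948 + 46818\right) = \left(13084 - \frac{3778}{13555}\right) 1870 = \frac{177349842}{13555} \cdot 1870 = \frac{66328840908}{2711}$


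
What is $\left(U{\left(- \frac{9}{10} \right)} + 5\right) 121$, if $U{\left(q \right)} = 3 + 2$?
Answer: $1210$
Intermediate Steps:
$U{\left(q \right)} = 5$
$\left(U{\left(- \frac{9}{10} \right)} + 5\right) 121 = \left(5 + 5\right) 121 = 10 \cdot 121 = 1210$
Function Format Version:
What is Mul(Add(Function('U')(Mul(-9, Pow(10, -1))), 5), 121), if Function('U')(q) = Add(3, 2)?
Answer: 1210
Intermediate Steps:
Function('U')(q) = 5
Mul(Add(Function('U')(Mul(-9, Pow(10, -1))), 5), 121) = Mul(Add(5, 5), 121) = Mul(10, 121) = 1210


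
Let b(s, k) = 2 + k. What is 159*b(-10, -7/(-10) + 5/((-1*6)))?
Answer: 1484/5 ≈ 296.80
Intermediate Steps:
159*b(-10, -7/(-10) + 5/((-1*6))) = 159*(2 + (-7/(-10) + 5/((-1*6)))) = 159*(2 + (-7*(-⅒) + 5/(-6))) = 159*(2 + (7/10 + 5*(-⅙))) = 159*(2 + (7/10 - ⅚)) = 159*(2 - 2/15) = 159*(28/15) = 1484/5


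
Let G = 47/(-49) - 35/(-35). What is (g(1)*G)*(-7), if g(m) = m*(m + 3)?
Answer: -8/7 ≈ -1.1429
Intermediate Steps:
g(m) = m*(3 + m)
G = 2/49 (G = 47*(-1/49) - 35*(-1/35) = -47/49 + 1 = 2/49 ≈ 0.040816)
(g(1)*G)*(-7) = ((1*(3 + 1))*(2/49))*(-7) = ((1*4)*(2/49))*(-7) = (4*(2/49))*(-7) = (8/49)*(-7) = -8/7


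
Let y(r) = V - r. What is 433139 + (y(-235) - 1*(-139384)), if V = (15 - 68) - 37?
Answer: 572668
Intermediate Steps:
V = -90 (V = -53 - 37 = -90)
y(r) = -90 - r
433139 + (y(-235) - 1*(-139384)) = 433139 + ((-90 - 1*(-235)) - 1*(-139384)) = 433139 + ((-90 + 235) + 139384) = 433139 + (145 + 139384) = 433139 + 139529 = 572668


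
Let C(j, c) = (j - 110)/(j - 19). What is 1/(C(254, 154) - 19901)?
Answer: -235/4676591 ≈ -5.0250e-5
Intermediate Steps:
C(j, c) = (-110 + j)/(-19 + j)
1/(C(254, 154) - 19901) = 1/((-110 + 254)/(-19 + 254) - 19901) = 1/(144/235 - 19901) = 1/(-4676591/235) = -235/4676591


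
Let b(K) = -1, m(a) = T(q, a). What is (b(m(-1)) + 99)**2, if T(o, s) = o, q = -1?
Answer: 9604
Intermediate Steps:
m(a) = -1
(b(m(-1)) + 99)**2 = (-1 + 99)**2 = 98**2 = 9604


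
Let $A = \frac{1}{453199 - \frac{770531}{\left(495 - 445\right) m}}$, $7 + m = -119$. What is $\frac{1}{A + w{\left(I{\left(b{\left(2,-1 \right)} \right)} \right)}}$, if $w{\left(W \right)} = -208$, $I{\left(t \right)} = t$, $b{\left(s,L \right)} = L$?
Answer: $- \frac{2855924231}{594032233748} \approx -0.0048077$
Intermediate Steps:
$m = -126$ ($m = -7 - 119 = -126$)
$A = \frac{6300}{2855924231}$ ($A = \frac{1}{453199 - \frac{770531}{\left(495 - 445\right) \left(-126\right)}} = \frac{1}{453199 - \frac{770531}{50 \left(-126\right)}} = \frac{1}{453199 - \frac{770531}{-6300}} = \frac{1}{453199 - - \frac{770531}{6300}} = \frac{1}{453199 + \frac{770531}{6300}} = \frac{1}{\frac{2855924231}{6300}} = \frac{6300}{2855924231} \approx 2.2059 \cdot 10^{-6}$)
$\frac{1}{A + w{\left(I{\left(b{\left(2,-1 \right)} \right)} \right)}} = \frac{1}{\frac{6300}{2855924231} - 208} = \frac{1}{- \frac{594032233748}{2855924231}} = - \frac{2855924231}{594032233748}$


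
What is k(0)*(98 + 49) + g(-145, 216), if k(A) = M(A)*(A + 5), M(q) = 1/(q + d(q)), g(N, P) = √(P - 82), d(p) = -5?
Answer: -147 + √134 ≈ -135.42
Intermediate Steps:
g(N, P) = √(-82 + P)
M(q) = 1/(-5 + q) (M(q) = 1/(q - 5) = 1/(-5 + q))
k(A) = (5 + A)/(-5 + A) (k(A) = (A + 5)/(-5 + A) = (5 + A)/(-5 + A))
k(0)*(98 + 49) + g(-145, 216) = ((5 + 0)/(-5 + 0))*(98 + 49) + √(-82 + 216) = (5/(-5))*147 + √134 = -⅕*5*147 + √134 = -1*147 + √134 = -147 + √134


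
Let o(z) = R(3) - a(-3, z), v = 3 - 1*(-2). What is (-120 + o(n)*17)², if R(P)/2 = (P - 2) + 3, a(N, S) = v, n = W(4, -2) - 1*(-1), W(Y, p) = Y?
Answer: 4761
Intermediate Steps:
n = 5 (n = 4 - 1*(-1) = 4 + 1 = 5)
v = 5 (v = 3 + 2 = 5)
a(N, S) = 5
R(P) = 2 + 2*P (R(P) = 2*((P - 2) + 3) = 2*((-2 + P) + 3) = 2*(1 + P) = 2 + 2*P)
o(z) = 3 (o(z) = (2 + 2*3) - 1*5 = (2 + 6) - 5 = 8 - 5 = 3)
(-120 + o(n)*17)² = (-120 + 3*17)² = (-120 + 51)² = (-69)² = 4761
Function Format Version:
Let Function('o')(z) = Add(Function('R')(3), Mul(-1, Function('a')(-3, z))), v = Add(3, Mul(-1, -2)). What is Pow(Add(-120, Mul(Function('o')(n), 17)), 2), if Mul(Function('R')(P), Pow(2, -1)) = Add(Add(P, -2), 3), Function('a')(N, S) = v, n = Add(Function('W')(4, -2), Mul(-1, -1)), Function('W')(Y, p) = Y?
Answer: 4761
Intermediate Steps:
n = 5 (n = Add(4, Mul(-1, -1)) = Add(4, 1) = 5)
v = 5 (v = Add(3, 2) = 5)
Function('a')(N, S) = 5
Function('R')(P) = Add(2, Mul(2, P)) (Function('R')(P) = Mul(2, Add(Add(P, -2), 3)) = Mul(2, Add(Add(-2, P), 3)) = Mul(2, Add(1, P)) = Add(2, Mul(2, P)))
Function('o')(z) = 3 (Function('o')(z) = Add(Add(2, Mul(2, 3)), Mul(-1, 5)) = Add(Add(2, 6), -5) = Add(8, -5) = 3)
Pow(Add(-120, Mul(Function('o')(n), 17)), 2) = Pow(Add(-120, Mul(3, 17)), 2) = Pow(Add(-120, 51), 2) = Pow(-69, 2) = 4761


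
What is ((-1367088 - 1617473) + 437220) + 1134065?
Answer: -1413276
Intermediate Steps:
((-1367088 - 1617473) + 437220) + 1134065 = (-2984561 + 437220) + 1134065 = -2547341 + 1134065 = -1413276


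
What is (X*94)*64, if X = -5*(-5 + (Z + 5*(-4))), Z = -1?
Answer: 782080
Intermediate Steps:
X = 130 (X = -5*(-5 + (-1 + 5*(-4))) = -5*(-5 + (-1 - 20)) = -5*(-5 - 21) = -5*(-26) = 130)
(X*94)*64 = (130*94)*64 = 12220*64 = 782080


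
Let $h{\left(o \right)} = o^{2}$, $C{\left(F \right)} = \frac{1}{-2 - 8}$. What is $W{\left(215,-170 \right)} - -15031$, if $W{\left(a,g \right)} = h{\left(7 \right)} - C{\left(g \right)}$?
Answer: $\frac{150801}{10} \approx 15080.0$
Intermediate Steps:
$C{\left(F \right)} = - \frac{1}{10}$ ($C{\left(F \right)} = \frac{1}{-10} = - \frac{1}{10}$)
$W{\left(a,g \right)} = \frac{491}{10}$ ($W{\left(a,g \right)} = 7^{2} - - \frac{1}{10} = 49 + \frac{1}{10} = \frac{491}{10}$)
$W{\left(215,-170 \right)} - -15031 = \frac{491}{10} - -15031 = \frac{491}{10} + 15031 = \frac{150801}{10}$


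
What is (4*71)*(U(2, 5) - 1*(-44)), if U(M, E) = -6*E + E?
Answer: 5396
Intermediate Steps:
U(M, E) = -5*E
(4*71)*(U(2, 5) - 1*(-44)) = (4*71)*(-5*5 - 1*(-44)) = 284*(-25 + 44) = 284*19 = 5396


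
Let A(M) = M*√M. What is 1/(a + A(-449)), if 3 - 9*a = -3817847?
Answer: 34360650/14583310649269 + 36369*I*√449/14583310649269 ≈ 2.3562e-6 + 5.2844e-8*I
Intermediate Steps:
A(M) = M^(3/2)
a = 3817850/9 (a = ⅓ - ⅑*(-3817847) = ⅓ + 3817847/9 = 3817850/9 ≈ 4.2421e+5)
1/(a + A(-449)) = 1/(3817850/9 + (-449)^(3/2)) = 1/(3817850/9 - 449*I*√449)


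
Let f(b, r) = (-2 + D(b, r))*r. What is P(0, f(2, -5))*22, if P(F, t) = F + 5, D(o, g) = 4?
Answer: 110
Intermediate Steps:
f(b, r) = 2*r (f(b, r) = (-2 + 4)*r = 2*r)
P(F, t) = 5 + F
P(0, f(2, -5))*22 = (5 + 0)*22 = 5*22 = 110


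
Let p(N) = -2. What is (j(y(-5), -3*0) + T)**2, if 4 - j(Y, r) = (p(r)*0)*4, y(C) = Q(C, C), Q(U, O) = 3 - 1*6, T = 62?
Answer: 4356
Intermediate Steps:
Q(U, O) = -3 (Q(U, O) = 3 - 6 = -3)
y(C) = -3
j(Y, r) = 4 (j(Y, r) = 4 - (-2*0)*4 = 4 - 0*4 = 4 - 1*0 = 4 + 0 = 4)
(j(y(-5), -3*0) + T)**2 = (4 + 62)**2 = 66**2 = 4356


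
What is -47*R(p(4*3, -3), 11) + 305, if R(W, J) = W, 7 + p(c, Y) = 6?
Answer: 352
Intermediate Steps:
p(c, Y) = -1 (p(c, Y) = -7 + 6 = -1)
-47*R(p(4*3, -3), 11) + 305 = -47*(-1) + 305 = 47 + 305 = 352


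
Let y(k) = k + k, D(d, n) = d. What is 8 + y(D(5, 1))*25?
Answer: 258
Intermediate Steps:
y(k) = 2*k
8 + y(D(5, 1))*25 = 8 + (2*5)*25 = 8 + 10*25 = 8 + 250 = 258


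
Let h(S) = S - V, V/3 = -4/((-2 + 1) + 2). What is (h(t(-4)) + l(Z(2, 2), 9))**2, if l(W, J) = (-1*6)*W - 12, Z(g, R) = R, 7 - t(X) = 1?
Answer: 36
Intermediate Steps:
t(X) = 6 (t(X) = 7 - 1*1 = 7 - 1 = 6)
l(W, J) = -12 - 6*W (l(W, J) = -6*W - 12 = -12 - 6*W)
V = -12 (V = 3*(-4/((-2 + 1) + 2)) = 3*(-4/(-1 + 2)) = 3*(-4/1) = 3*(-4*1) = 3*(-4) = -12)
h(S) = 12 + S (h(S) = S - 1*(-12) = S + 12 = 12 + S)
(h(t(-4)) + l(Z(2, 2), 9))**2 = ((12 + 6) + (-12 - 6*2))**2 = (18 + (-12 - 12))**2 = (18 - 24)**2 = (-6)**2 = 36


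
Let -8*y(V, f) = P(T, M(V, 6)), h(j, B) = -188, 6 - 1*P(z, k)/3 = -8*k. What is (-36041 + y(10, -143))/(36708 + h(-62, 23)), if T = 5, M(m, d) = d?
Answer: -28849/29216 ≈ -0.98744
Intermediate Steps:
P(z, k) = 18 + 24*k (P(z, k) = 18 - (-24)*k = 18 + 24*k)
y(V, f) = -81/4 (y(V, f) = -(18 + 24*6)/8 = -(18 + 144)/8 = -⅛*162 = -81/4)
(-36041 + y(10, -143))/(36708 + h(-62, 23)) = (-36041 - 81/4)/(36708 - 188) = -144245/4/36520 = -144245/4*1/36520 = -28849/29216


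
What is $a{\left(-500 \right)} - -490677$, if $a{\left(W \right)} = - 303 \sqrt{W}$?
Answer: $490677 - 3030 i \sqrt{5} \approx 4.9068 \cdot 10^{5} - 6775.3 i$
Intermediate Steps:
$a{\left(-500 \right)} - -490677 = - 303 \sqrt{-500} - -490677 = - 303 \cdot 10 i \sqrt{5} + 490677 = - 3030 i \sqrt{5} + 490677 = 490677 - 3030 i \sqrt{5}$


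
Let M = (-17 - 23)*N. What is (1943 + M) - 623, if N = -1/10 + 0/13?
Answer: 1324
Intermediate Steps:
N = -1/10 (N = -1*1/10 + 0*(1/13) = -1/10 + 0 = -1/10 ≈ -0.10000)
M = 4 (M = (-17 - 23)*(-1/10) = -40*(-1/10) = 4)
(1943 + M) - 623 = (1943 + 4) - 623 = 1947 - 623 = 1324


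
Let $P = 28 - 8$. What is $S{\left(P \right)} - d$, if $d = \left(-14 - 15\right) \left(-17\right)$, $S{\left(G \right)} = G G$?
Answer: $-93$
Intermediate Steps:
$P = 20$
$S{\left(G \right)} = G^{2}$
$d = 493$ ($d = \left(-29\right) \left(-17\right) = 493$)
$S{\left(P \right)} - d = 20^{2} - 493 = 400 - 493 = -93$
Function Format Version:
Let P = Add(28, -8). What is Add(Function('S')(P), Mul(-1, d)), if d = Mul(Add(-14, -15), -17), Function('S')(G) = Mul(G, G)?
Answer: -93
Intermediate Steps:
P = 20
Function('S')(G) = Pow(G, 2)
d = 493 (d = Mul(-29, -17) = 493)
Add(Function('S')(P), Mul(-1, d)) = Add(Pow(20, 2), Mul(-1, 493)) = Add(400, -493) = -93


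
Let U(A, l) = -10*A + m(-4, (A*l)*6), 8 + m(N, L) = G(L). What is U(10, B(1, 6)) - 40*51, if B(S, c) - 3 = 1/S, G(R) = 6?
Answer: -2142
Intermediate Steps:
m(N, L) = -2 (m(N, L) = -8 + 6 = -2)
B(S, c) = 3 + 1/S
U(A, l) = -2 - 10*A (U(A, l) = -10*A - 2 = -2 - 10*A)
U(10, B(1, 6)) - 40*51 = (-2 - 10*10) - 40*51 = (-2 - 100) - 2040 = -102 - 2040 = -2142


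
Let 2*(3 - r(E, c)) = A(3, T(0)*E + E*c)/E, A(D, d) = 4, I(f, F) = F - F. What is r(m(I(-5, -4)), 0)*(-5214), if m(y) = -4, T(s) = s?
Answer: -18249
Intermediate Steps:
I(f, F) = 0
r(E, c) = 3 - 2/E
r(m(I(-5, -4)), 0)*(-5214) = (3 - 2/(-4))*(-5214) = (3 - 2*(-1/4))*(-5214) = (3 + 1/2)*(-5214) = (7/2)*(-5214) = -18249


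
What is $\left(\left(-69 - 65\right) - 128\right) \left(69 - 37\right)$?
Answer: $-8384$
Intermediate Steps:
$\left(\left(-69 - 65\right) - 128\right) \left(69 - 37\right) = \left(-134 - 128\right) 32 = \left(-262\right) 32 = -8384$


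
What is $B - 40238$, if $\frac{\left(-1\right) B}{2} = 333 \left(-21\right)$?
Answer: $-26252$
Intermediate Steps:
$B = 13986$ ($B = - 2 \cdot 333 \left(-21\right) = \left(-2\right) \left(-6993\right) = 13986$)
$B - 40238 = 13986 - 40238 = -26252$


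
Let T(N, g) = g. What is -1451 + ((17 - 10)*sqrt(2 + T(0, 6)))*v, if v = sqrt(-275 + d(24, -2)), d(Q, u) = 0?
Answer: -1451 + 70*I*sqrt(22) ≈ -1451.0 + 328.33*I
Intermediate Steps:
v = 5*I*sqrt(11) (v = sqrt(-275 + 0) = sqrt(-275) = 5*I*sqrt(11) ≈ 16.583*I)
-1451 + ((17 - 10)*sqrt(2 + T(0, 6)))*v = -1451 + ((17 - 10)*sqrt(2 + 6))*(5*I*sqrt(11)) = -1451 + (7*sqrt(8))*(5*I*sqrt(11)) = -1451 + (7*(2*sqrt(2)))*(5*I*sqrt(11)) = -1451 + (14*sqrt(2))*(5*I*sqrt(11)) = -1451 + 70*I*sqrt(22)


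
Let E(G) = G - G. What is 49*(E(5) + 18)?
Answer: 882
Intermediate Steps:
E(G) = 0
49*(E(5) + 18) = 49*(0 + 18) = 49*18 = 882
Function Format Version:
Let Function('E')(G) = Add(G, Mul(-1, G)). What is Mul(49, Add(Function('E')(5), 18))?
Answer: 882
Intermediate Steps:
Function('E')(G) = 0
Mul(49, Add(Function('E')(5), 18)) = Mul(49, Add(0, 18)) = Mul(49, 18) = 882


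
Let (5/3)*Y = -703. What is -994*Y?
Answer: 2096346/5 ≈ 4.1927e+5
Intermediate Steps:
Y = -2109/5 (Y = (⅗)*(-703) = -2109/5 ≈ -421.80)
-994*Y = -994*(-2109/5) = 2096346/5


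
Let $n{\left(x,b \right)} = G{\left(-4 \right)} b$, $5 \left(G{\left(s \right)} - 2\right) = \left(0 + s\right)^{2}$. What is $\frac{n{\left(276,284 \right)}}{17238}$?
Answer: $\frac{284}{3315} \approx 0.085671$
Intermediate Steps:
$G{\left(s \right)} = 2 + \frac{s^{2}}{5}$ ($G{\left(s \right)} = 2 + \frac{\left(0 + s\right)^{2}}{5} = 2 + \frac{s^{2}}{5}$)
$n{\left(x,b \right)} = \frac{26 b}{5}$ ($n{\left(x,b \right)} = \left(2 + \frac{\left(-4\right)^{2}}{5}\right) b = \left(2 + \frac{1}{5} \cdot 16\right) b = \left(2 + \frac{16}{5}\right) b = \frac{26 b}{5}$)
$\frac{n{\left(276,284 \right)}}{17238} = \frac{\frac{26}{5} \cdot 284}{17238} = \frac{7384}{5} \cdot \frac{1}{17238} = \frac{284}{3315}$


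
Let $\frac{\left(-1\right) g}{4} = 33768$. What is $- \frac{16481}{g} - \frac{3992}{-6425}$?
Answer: $\frac{645097849}{867837600} \approx 0.74334$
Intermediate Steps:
$g = -135072$ ($g = \left(-4\right) 33768 = -135072$)
$- \frac{16481}{g} - \frac{3992}{-6425} = - \frac{16481}{-135072} - \frac{3992}{-6425} = \left(-16481\right) \left(- \frac{1}{135072}\right) - - \frac{3992}{6425} = \frac{16481}{135072} + \frac{3992}{6425} = \frac{645097849}{867837600}$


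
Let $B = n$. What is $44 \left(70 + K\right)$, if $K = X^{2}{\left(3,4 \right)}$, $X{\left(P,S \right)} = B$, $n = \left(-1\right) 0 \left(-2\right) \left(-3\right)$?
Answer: $3080$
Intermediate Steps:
$n = 0$ ($n = 0 \left(-2\right) \left(-3\right) = 0 \left(-3\right) = 0$)
$B = 0$
$X{\left(P,S \right)} = 0$
$K = 0$ ($K = 0^{2} = 0$)
$44 \left(70 + K\right) = 44 \left(70 + 0\right) = 44 \cdot 70 = 3080$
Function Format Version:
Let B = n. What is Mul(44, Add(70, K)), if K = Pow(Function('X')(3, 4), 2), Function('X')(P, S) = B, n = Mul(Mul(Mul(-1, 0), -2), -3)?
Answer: 3080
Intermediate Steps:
n = 0 (n = Mul(Mul(0, -2), -3) = Mul(0, -3) = 0)
B = 0
Function('X')(P, S) = 0
K = 0 (K = Pow(0, 2) = 0)
Mul(44, Add(70, K)) = Mul(44, Add(70, 0)) = Mul(44, 70) = 3080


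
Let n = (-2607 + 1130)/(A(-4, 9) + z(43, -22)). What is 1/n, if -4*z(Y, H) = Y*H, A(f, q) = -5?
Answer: -463/2954 ≈ -0.15674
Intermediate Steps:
z(Y, H) = -H*Y/4 (z(Y, H) = -Y*H/4 = -H*Y/4)
n = -2954/463 (n = (-2607 + 1130)/(-5 - 1/4*(-22)*43) = -1477/(-5 + 473/2) = -1477/463/2 = -1477*2/463 = -2954/463 ≈ -6.3801)
1/n = 1/(-2954/463) = -463/2954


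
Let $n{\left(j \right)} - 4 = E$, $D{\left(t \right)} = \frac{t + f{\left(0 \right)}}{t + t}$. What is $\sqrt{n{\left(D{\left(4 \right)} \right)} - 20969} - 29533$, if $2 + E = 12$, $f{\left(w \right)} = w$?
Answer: $-29533 + i \sqrt{20955} \approx -29533.0 + 144.76 i$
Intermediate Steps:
$E = 10$ ($E = -2 + 12 = 10$)
$D{\left(t \right)} = \frac{1}{2}$ ($D{\left(t \right)} = \frac{t + 0}{t + t} = \frac{t}{2 t} = t \frac{1}{2 t} = \frac{1}{2}$)
$n{\left(j \right)} = 14$ ($n{\left(j \right)} = 4 + 10 = 14$)
$\sqrt{n{\left(D{\left(4 \right)} \right)} - 20969} - 29533 = \sqrt{14 - 20969} - 29533 = \sqrt{-20955} - 29533 = i \sqrt{20955} - 29533 = -29533 + i \sqrt{20955}$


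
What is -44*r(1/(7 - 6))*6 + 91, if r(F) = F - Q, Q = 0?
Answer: -173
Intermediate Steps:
r(F) = F (r(F) = F - 1*0 = F + 0 = F)
-44*r(1/(7 - 6))*6 + 91 = -44*6/(7 - 6) + 91 = -44*6/1 + 91 = -44*6 + 91 = -264 + 91 = -173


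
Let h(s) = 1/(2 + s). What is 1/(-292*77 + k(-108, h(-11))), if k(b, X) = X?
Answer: -9/202357 ≈ -4.4476e-5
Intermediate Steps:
1/(-292*77 + k(-108, h(-11))) = 1/(-292*77 + 1/(2 - 11)) = 1/(-22484 + 1/(-9)) = 1/(-22484 - ⅑) = 1/(-202357/9) = -9/202357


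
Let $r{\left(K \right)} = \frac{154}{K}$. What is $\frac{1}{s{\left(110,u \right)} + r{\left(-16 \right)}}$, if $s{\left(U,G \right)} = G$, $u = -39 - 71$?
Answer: $- \frac{8}{957} \approx -0.0083595$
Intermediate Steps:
$u = -110$ ($u = -39 - 71 = -110$)
$\frac{1}{s{\left(110,u \right)} + r{\left(-16 \right)}} = \frac{1}{-110 + \frac{154}{-16}} = \frac{1}{-110 + 154 \left(- \frac{1}{16}\right)} = \frac{1}{-110 - \frac{77}{8}} = \frac{1}{- \frac{957}{8}} = - \frac{8}{957}$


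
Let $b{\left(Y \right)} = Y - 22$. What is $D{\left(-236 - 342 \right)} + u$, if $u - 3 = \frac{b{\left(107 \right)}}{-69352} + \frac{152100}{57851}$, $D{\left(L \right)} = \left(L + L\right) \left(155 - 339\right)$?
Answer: $\frac{853408586910129}{4012082552} \approx 2.1271 \cdot 10^{5}$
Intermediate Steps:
$b{\left(Y \right)} = -22 + Y$ ($b{\left(Y \right)} = Y - 22 = -22 + Y$)
$D{\left(L \right)} = - 368 L$ ($D{\left(L \right)} = 2 L \left(-184\right) = - 368 L$)
$u = \frac{22579769521}{4012082552}$ ($u = 3 + \left(\frac{-22 + 107}{-69352} + \frac{152100}{57851}\right) = 3 + \left(85 \left(- \frac{1}{69352}\right) + 152100 \cdot \frac{1}{57851}\right) = 3 + \left(- \frac{85}{69352} + \frac{152100}{57851}\right) = 3 + \frac{10543521865}{4012082552} = \frac{22579769521}{4012082552} \approx 5.6279$)
$D{\left(-236 - 342 \right)} + u = - 368 \left(-236 - 342\right) + \frac{22579769521}{4012082552} = \left(-368\right) \left(-578\right) + \frac{22579769521}{4012082552} = 212704 + \frac{22579769521}{4012082552} = \frac{853408586910129}{4012082552}$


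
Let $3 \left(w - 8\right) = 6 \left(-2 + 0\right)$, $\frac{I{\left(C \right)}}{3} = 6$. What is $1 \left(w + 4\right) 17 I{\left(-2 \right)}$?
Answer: $2448$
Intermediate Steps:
$I{\left(C \right)} = 18$ ($I{\left(C \right)} = 3 \cdot 6 = 18$)
$w = 4$ ($w = 8 + \frac{6 \left(-2 + 0\right)}{3} = 8 + \frac{6 \left(-2\right)}{3} = 8 + \frac{1}{3} \left(-12\right) = 8 - 4 = 4$)
$1 \left(w + 4\right) 17 I{\left(-2 \right)} = 1 \left(4 + 4\right) 17 \cdot 18 = 1 \cdot 8 \cdot 17 \cdot 18 = 8 \cdot 17 \cdot 18 = 136 \cdot 18 = 2448$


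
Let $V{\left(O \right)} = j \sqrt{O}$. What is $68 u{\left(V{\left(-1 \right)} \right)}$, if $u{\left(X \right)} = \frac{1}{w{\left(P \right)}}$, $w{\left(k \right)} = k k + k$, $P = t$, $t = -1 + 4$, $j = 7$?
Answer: $\frac{17}{3} \approx 5.6667$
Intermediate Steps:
$t = 3$
$P = 3$
$w{\left(k \right)} = k + k^{2}$ ($w{\left(k \right)} = k^{2} + k = k + k^{2}$)
$V{\left(O \right)} = 7 \sqrt{O}$
$u{\left(X \right)} = \frac{1}{12}$ ($u{\left(X \right)} = \frac{1}{3 \left(1 + 3\right)} = \frac{1}{3 \cdot 4} = \frac{1}{12}$)
$68 u{\left(V{\left(-1 \right)} \right)} = 68 \cdot \frac{1}{12} = \frac{17}{3}$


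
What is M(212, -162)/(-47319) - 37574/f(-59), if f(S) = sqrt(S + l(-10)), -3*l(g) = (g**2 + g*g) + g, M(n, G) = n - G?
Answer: -374/47319 + 37574*I*sqrt(1101)/367 ≈ -0.0079038 + 3397.2*I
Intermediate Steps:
l(g) = -2*g**2/3 - g/3 (l(g) = -((g**2 + g*g) + g)/3 = -((g**2 + g**2) + g)/3 = -(2*g**2 + g)/3 = -(g + 2*g**2)/3 = -2*g**2/3 - g/3)
f(S) = sqrt(-190/3 + S) (f(S) = sqrt(S - 1/3*(-10)*(1 + 2*(-10))) = sqrt(S - 1/3*(-10)*(1 - 20)) = sqrt(S - 1/3*(-10)*(-19)) = sqrt(S - 190/3) = sqrt(-190/3 + S))
M(212, -162)/(-47319) - 37574/f(-59) = (212 - 1*(-162))/(-47319) - 37574*3/sqrt(-570 + 9*(-59)) = (212 + 162)*(-1/47319) - 37574*3/sqrt(-570 - 531) = 374*(-1/47319) - 37574*(-I*sqrt(1101)/367) = -374/47319 - 37574*(-I*sqrt(1101)/367) = -374/47319 - (-37574)*I*sqrt(1101)/367 = -374/47319 + 37574*I*sqrt(1101)/367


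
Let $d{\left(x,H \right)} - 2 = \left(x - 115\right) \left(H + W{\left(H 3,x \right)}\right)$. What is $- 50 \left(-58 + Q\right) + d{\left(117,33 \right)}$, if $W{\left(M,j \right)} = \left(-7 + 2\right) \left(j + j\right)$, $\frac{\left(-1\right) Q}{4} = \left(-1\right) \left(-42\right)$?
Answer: $9028$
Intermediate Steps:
$Q = -168$ ($Q = - 4 \left(\left(-1\right) \left(-42\right)\right) = \left(-4\right) 42 = -168$)
$W{\left(M,j \right)} = - 10 j$ ($W{\left(M,j \right)} = - 5 \cdot 2 j = - 10 j$)
$d{\left(x,H \right)} = 2 + \left(-115 + x\right) \left(H - 10 x\right)$ ($d{\left(x,H \right)} = 2 + \left(x - 115\right) \left(H - 10 x\right) = 2 + \left(-115 + x\right) \left(H - 10 x\right)$)
$- 50 \left(-58 + Q\right) + d{\left(117,33 \right)} = - 50 \left(-58 - 168\right) + \left(2 - 3795 - 10 \cdot 117^{2} + 1150 \cdot 117 + 33 \cdot 117\right) = \left(-50\right) \left(-226\right) + \left(2 - 3795 - 136890 + 134550 + 3861\right) = 11300 + \left(2 - 3795 - 136890 + 134550 + 3861\right) = 11300 - 2272 = 9028$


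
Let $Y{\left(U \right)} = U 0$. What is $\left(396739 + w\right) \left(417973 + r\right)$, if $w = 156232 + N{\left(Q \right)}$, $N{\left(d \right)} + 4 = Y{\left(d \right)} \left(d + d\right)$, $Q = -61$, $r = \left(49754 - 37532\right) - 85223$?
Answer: $190758131924$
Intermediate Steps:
$Y{\left(U \right)} = 0$
$r = -73001$ ($r = 12222 - 85223 = -73001$)
$N{\left(d \right)} = -4$ ($N{\left(d \right)} = -4 + 0 \left(d + d\right) = -4 + 0 \cdot 2 d = -4 + 0 = -4$)
$w = 156228$ ($w = 156232 - 4 = 156228$)
$\left(396739 + w\right) \left(417973 + r\right) = \left(396739 + 156228\right) \left(417973 - 73001\right) = 552967 \cdot 344972 = 190758131924$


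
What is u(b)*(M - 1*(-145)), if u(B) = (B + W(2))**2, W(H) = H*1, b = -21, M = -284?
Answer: -50179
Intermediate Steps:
W(H) = H
u(B) = (2 + B)**2 (u(B) = (B + 2)**2 = (2 + B)**2)
u(b)*(M - 1*(-145)) = (2 - 21)**2*(-284 - 1*(-145)) = (-19)**2*(-284 + 145) = 361*(-139) = -50179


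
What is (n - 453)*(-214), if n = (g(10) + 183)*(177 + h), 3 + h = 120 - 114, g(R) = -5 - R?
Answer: -6374418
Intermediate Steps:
h = 3 (h = -3 + (120 - 114) = -3 + 6 = 3)
n = 30240 (n = ((-5 - 1*10) + 183)*(177 + 3) = ((-5 - 10) + 183)*180 = (-15 + 183)*180 = 168*180 = 30240)
(n - 453)*(-214) = (30240 - 453)*(-214) = 29787*(-214) = -6374418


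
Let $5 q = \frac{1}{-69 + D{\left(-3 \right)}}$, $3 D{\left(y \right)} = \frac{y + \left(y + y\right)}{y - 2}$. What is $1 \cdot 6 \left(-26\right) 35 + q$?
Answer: $- \frac{1867321}{342} \approx -5460.0$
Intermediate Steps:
$D{\left(y \right)} = \frac{y}{-2 + y}$ ($D{\left(y \right)} = \frac{\left(y + \left(y + y\right)\right) \frac{1}{y - 2}}{3} = \frac{\left(y + 2 y\right) \frac{1}{-2 + y}}{3} = \frac{3 y \frac{1}{-2 + y}}{3} = \frac{y}{-2 + y}$)
$q = - \frac{1}{342}$ ($q = \frac{1}{5 \left(-69 - \frac{3}{-2 - 3}\right)} = \frac{1}{5 \left(-69 - \frac{3}{-5}\right)} = \frac{1}{5 \left(-69 - - \frac{3}{5}\right)} = \frac{1}{5 \left(-69 + \frac{3}{5}\right)} = \frac{1}{5 \left(- \frac{342}{5}\right)} = \frac{1}{5} \left(- \frac{5}{342}\right) = - \frac{1}{342} \approx -0.002924$)
$1 \cdot 6 \left(-26\right) 35 + q = 1 \cdot 6 \left(-26\right) 35 - \frac{1}{342} = 6 \left(-26\right) 35 - \frac{1}{342} = \left(-156\right) 35 - \frac{1}{342} = -5460 - \frac{1}{342} = - \frac{1867321}{342}$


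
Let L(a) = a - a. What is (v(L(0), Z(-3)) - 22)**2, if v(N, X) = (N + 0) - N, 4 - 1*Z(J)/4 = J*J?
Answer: 484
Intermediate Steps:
L(a) = 0
Z(J) = 16 - 4*J**2 (Z(J) = 16 - 4*J*J = 16 - 4*J**2)
v(N, X) = 0 (v(N, X) = N - N = 0)
(v(L(0), Z(-3)) - 22)**2 = (0 - 22)**2 = (-22)**2 = 484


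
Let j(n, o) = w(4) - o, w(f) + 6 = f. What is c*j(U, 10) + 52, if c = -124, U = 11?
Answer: 1540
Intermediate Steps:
w(f) = -6 + f
j(n, o) = -2 - o (j(n, o) = (-6 + 4) - o = -2 - o)
c*j(U, 10) + 52 = -124*(-2 - 1*10) + 52 = -124*(-2 - 10) + 52 = -124*(-12) + 52 = 1488 + 52 = 1540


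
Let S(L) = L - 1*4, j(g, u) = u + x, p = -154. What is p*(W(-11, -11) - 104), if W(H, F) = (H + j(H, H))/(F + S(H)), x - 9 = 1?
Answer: 207284/13 ≈ 15945.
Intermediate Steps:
x = 10 (x = 9 + 1 = 10)
j(g, u) = 10 + u (j(g, u) = u + 10 = 10 + u)
S(L) = -4 + L (S(L) = L - 4 = -4 + L)
W(H, F) = (10 + 2*H)/(-4 + F + H) (W(H, F) = (H + (10 + H))/(F + (-4 + H)) = (10 + 2*H)/(-4 + F + H))
p*(W(-11, -11) - 104) = -154*(2*(5 - 11)/(-4 - 11 - 11) - 104) = -154*(2*(-6)/(-26) - 104) = -154*(2*(-1/26)*(-6) - 104) = -154*(6/13 - 104) = -154*(-1346/13) = 207284/13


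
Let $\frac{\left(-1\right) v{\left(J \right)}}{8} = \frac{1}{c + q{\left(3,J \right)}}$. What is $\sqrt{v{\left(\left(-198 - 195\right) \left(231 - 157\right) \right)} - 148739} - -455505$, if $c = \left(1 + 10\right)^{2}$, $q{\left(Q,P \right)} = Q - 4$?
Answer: $455505 + \frac{i \sqrt{33466290}}{15} \approx 4.5551 \cdot 10^{5} + 385.67 i$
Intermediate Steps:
$q{\left(Q,P \right)} = -4 + Q$ ($q{\left(Q,P \right)} = Q - 4 = -4 + Q$)
$c = 121$ ($c = 11^{2} = 121$)
$v{\left(J \right)} = - \frac{1}{15}$ ($v{\left(J \right)} = - \frac{8}{121 + \left(-4 + 3\right)} = - \frac{8}{121 - 1} = - \frac{8}{120} = \left(-8\right) \frac{1}{120} = - \frac{1}{15}$)
$\sqrt{v{\left(\left(-198 - 195\right) \left(231 - 157\right) \right)} - 148739} - -455505 = \sqrt{- \frac{1}{15} - 148739} - -455505 = \sqrt{- \frac{2231086}{15}} + 455505 = \frac{i \sqrt{33466290}}{15} + 455505 = 455505 + \frac{i \sqrt{33466290}}{15}$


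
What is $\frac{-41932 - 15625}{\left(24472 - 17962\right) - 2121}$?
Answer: $- \frac{57557}{4389} \approx -13.114$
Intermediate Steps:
$\frac{-41932 - 15625}{\left(24472 - 17962\right) - 2121} = - \frac{57557}{6510 - 2121} = - \frac{57557}{4389}$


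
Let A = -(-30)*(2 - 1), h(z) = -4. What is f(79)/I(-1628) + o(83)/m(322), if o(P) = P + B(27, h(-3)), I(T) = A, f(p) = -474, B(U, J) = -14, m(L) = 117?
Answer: -2966/195 ≈ -15.210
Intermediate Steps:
A = 30 (A = -(-30) = -15*(-2) = 30)
I(T) = 30
o(P) = -14 + P (o(P) = P - 14 = -14 + P)
f(79)/I(-1628) + o(83)/m(322) = -474/30 + (-14 + 83)/117 = -474*1/30 + 69*(1/117) = -79/5 + 23/39 = -2966/195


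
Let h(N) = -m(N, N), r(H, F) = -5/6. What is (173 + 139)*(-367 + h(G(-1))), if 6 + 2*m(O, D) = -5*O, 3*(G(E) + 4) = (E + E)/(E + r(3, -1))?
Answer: -1280448/11 ≈ -1.1640e+5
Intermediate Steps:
r(H, F) = -⅚ (r(H, F) = -5*⅙ = -⅚)
G(E) = -4 + 2*E/(3*(-⅚ + E)) (G(E) = -4 + ((E + E)/(E - ⅚))/3 = -4 + ((2*E)/(-⅚ + E))/3 = -4 + (2*E/(-⅚ + E))/3 = -4 + 2*E/(3*(-⅚ + E)))
m(O, D) = -3 - 5*O/2 (m(O, D) = -3 + (-5*O)/2 = -3 - 5*O/2)
h(N) = 3 + 5*N/2 (h(N) = -(-3 - 5*N/2) = 3 + 5*N/2)
(173 + 139)*(-367 + h(G(-1))) = (173 + 139)*(-367 + (3 + 5*(20*(1 - 1*(-1))/(-5 + 6*(-1)))/2)) = 312*(-367 + (3 + 5*(20*(1 + 1)/(-5 - 6))/2)) = 312*(-367 + (3 + 5*(20*2/(-11))/2)) = 312*(-367 + (3 + 5*(20*(-1/11)*2)/2)) = 312*(-367 + (3 + (5/2)*(-40/11))) = 312*(-367 + (3 - 100/11)) = 312*(-367 - 67/11) = 312*(-4104/11) = -1280448/11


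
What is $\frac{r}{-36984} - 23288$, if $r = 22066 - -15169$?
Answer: $- \frac{861320627}{36984} \approx -23289.0$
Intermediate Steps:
$r = 37235$ ($r = 22066 + 15169 = 37235$)
$\frac{r}{-36984} - 23288 = \frac{37235}{-36984} - 23288 = 37235 \left(- \frac{1}{36984}\right) - 23288 = - \frac{37235}{36984} - 23288 = - \frac{861320627}{36984}$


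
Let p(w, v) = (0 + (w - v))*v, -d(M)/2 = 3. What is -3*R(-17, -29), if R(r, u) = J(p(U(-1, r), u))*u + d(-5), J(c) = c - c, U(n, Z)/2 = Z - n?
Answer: 18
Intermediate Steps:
U(n, Z) = -2*n + 2*Z (U(n, Z) = 2*(Z - n) = -2*n + 2*Z)
d(M) = -6 (d(M) = -2*3 = -6)
p(w, v) = v*(w - v) (p(w, v) = (w - v)*v = v*(w - v))
J(c) = 0
R(r, u) = -6 (R(r, u) = 0*u - 6 = 0 - 6 = -6)
-3*R(-17, -29) = -3*(-6) = 18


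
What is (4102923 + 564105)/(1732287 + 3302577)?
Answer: 13411/14468 ≈ 0.92694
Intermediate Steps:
(4102923 + 564105)/(1732287 + 3302577) = 4667028/5034864 = 4667028*(1/5034864) = 13411/14468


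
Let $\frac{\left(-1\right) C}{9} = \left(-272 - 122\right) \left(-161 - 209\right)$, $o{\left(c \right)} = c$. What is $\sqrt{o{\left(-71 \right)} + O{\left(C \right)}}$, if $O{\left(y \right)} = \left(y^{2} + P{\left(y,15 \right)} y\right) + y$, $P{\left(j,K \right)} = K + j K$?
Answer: $\sqrt{27542322694009} \approx 5.2481 \cdot 10^{6}$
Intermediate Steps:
$P{\left(j,K \right)} = K + K j$
$C = -1312020$ ($C = - 9 \left(-272 - 122\right) \left(-161 - 209\right) = - 9 \left(\left(-394\right) \left(-370\right)\right) = \left(-9\right) 145780 = -1312020$)
$O{\left(y \right)} = y + y^{2} + y \left(15 + 15 y\right)$ ($O{\left(y \right)} = \left(y^{2} + 15 \left(1 + y\right) y\right) + y = \left(y^{2} + \left(15 + 15 y\right) y\right) + y = \left(y^{2} + y \left(15 + 15 y\right)\right) + y = y + y^{2} + y \left(15 + 15 y\right)$)
$\sqrt{o{\left(-71 \right)} + O{\left(C \right)}} = \sqrt{-71 + 16 \left(-1312020\right) \left(1 - 1312020\right)} = \sqrt{-71 + 16 \left(-1312020\right) \left(-1312019\right)} = \sqrt{-71 + 27542322694080} = \sqrt{27542322694009}$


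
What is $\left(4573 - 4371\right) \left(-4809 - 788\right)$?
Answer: $-1130594$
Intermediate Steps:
$\left(4573 - 4371\right) \left(-4809 - 788\right) = 202 \left(-5597\right) = -1130594$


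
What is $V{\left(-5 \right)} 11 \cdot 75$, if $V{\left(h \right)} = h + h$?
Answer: $-8250$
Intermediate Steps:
$V{\left(h \right)} = 2 h$
$V{\left(-5 \right)} 11 \cdot 75 = 2 \left(-5\right) 11 \cdot 75 = \left(-10\right) 11 \cdot 75 = \left(-110\right) 75 = -8250$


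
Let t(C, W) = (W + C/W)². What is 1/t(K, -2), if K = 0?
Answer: ¼ ≈ 0.25000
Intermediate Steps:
1/t(K, -2) = 1/((0 + (-2)²)²/(-2)²) = 1/((0 + 4)²/4) = 1/((¼)*4²) = 1/((¼)*16) = 1/4 = ¼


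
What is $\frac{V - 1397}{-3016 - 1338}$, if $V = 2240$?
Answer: $- \frac{843}{4354} \approx -0.19361$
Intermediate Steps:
$\frac{V - 1397}{-3016 - 1338} = \frac{2240 - 1397}{-3016 - 1338} = \frac{843}{-4354} = 843 \left(- \frac{1}{4354}\right) = - \frac{843}{4354}$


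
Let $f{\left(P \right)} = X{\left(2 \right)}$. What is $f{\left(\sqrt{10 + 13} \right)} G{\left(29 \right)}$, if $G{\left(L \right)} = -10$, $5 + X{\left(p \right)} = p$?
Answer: $30$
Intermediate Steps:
$X{\left(p \right)} = -5 + p$
$f{\left(P \right)} = -3$ ($f{\left(P \right)} = -5 + 2 = -3$)
$f{\left(\sqrt{10 + 13} \right)} G{\left(29 \right)} = \left(-3\right) \left(-10\right) = 30$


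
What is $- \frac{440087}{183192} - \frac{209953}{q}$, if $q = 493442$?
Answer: $- \frac{7518209395}{2658665496} \approx -2.8278$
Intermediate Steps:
$- \frac{440087}{183192} - \frac{209953}{q} = - \frac{440087}{183192} - \frac{209953}{493442} = - \frac{7518209395}{2658665496}$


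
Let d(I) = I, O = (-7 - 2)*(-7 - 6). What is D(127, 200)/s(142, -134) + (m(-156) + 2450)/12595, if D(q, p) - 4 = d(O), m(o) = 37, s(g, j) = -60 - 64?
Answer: -1215607/1561780 ≈ -0.77835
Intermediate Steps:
s(g, j) = -124
O = 117 (O = -9*(-13) = 117)
D(q, p) = 121 (D(q, p) = 4 + 117 = 121)
D(127, 200)/s(142, -134) + (m(-156) + 2450)/12595 = 121/(-124) + (37 + 2450)/12595 = 121*(-1/124) + 2487*(1/12595) = -121/124 + 2487/12595 = -1215607/1561780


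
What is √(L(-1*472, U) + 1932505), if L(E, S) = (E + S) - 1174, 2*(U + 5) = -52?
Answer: 2*√482707 ≈ 1389.5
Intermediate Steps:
U = -31 (U = -5 + (½)*(-52) = -5 - 26 = -31)
L(E, S) = -1174 + E + S
√(L(-1*472, U) + 1932505) = √((-1174 - 1*472 - 31) + 1932505) = √((-1174 - 472 - 31) + 1932505) = √(-1677 + 1932505) = √1930828 = 2*√482707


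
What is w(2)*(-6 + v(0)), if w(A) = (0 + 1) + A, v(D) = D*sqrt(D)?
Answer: -18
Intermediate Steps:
v(D) = D**(3/2)
w(A) = 1 + A
w(2)*(-6 + v(0)) = (1 + 2)*(-6 + 0**(3/2)) = 3*(-6 + 0) = 3*(-6) = -18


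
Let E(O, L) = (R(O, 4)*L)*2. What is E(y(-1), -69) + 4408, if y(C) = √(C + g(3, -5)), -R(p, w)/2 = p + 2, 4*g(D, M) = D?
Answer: 4960 + 138*I ≈ 4960.0 + 138.0*I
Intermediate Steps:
g(D, M) = D/4
R(p, w) = -4 - 2*p (R(p, w) = -2*(p + 2) = -2*(2 + p) = -4 - 2*p)
y(C) = √(¾ + C) (y(C) = √(C + (¼)*3) = √(C + ¾) = √(¾ + C))
E(O, L) = 2*L*(-4 - 2*O) (E(O, L) = ((-4 - 2*O)*L)*2 = (L*(-4 - 2*O))*2 = 2*L*(-4 - 2*O))
E(y(-1), -69) + 4408 = -4*(-69)*(2 + √(3 + 4*(-1))/2) + 4408 = -4*(-69)*(2 + √(3 - 4)/2) + 4408 = -4*(-69)*(2 + √(-1)/2) + 4408 = -4*(-69)*(2 + I/2) + 4408 = (552 + 138*I) + 4408 = 4960 + 138*I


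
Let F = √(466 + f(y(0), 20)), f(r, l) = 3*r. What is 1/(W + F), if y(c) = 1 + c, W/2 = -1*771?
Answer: -1542/2377295 - √469/2377295 ≈ -0.00065775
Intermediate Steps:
W = -1542 (W = 2*(-1*771) = 2*(-771) = -1542)
F = √469 (F = √(466 + 3*(1 + 0)) = √(466 + 3*1) = √(466 + 3) = √469 ≈ 21.656)
1/(W + F) = 1/(-1542 + √469)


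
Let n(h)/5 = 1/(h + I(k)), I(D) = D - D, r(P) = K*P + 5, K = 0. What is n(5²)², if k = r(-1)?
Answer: 1/25 ≈ 0.040000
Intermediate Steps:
r(P) = 5 (r(P) = 0*P + 5 = 0 + 5 = 5)
k = 5
I(D) = 0
n(h) = 5/h (n(h) = 5/(h + 0) = 5/h)
n(5²)² = (5/(5²))² = (5/25)² = (5*(1/25))² = (⅕)² = 1/25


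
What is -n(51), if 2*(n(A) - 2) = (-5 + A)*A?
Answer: -1175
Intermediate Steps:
n(A) = 2 + A*(-5 + A)/2 (n(A) = 2 + ((-5 + A)*A)/2 = 2 + (A*(-5 + A))/2 = 2 + A*(-5 + A)/2)
-n(51) = -(2 + (½)*51² - 5/2*51) = -(2 + (½)*2601 - 255/2) = -(2 + 2601/2 - 255/2) = -1*1175 = -1175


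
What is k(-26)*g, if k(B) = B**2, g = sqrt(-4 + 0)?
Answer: 1352*I ≈ 1352.0*I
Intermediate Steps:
g = 2*I (g = sqrt(-4) = 2*I ≈ 2.0*I)
k(-26)*g = (-26)**2*(2*I) = 676*(2*I) = 1352*I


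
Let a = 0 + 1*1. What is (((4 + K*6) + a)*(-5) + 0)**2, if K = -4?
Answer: 9025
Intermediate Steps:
a = 1 (a = 0 + 1 = 1)
(((4 + K*6) + a)*(-5) + 0)**2 = (((4 - 4*6) + 1)*(-5) + 0)**2 = (((4 - 24) + 1)*(-5) + 0)**2 = ((-20 + 1)*(-5) + 0)**2 = (-19*(-5) + 0)**2 = (95 + 0)**2 = 95**2 = 9025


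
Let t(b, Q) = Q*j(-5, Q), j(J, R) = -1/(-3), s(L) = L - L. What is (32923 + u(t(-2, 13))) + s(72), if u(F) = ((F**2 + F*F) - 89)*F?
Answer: 882902/27 ≈ 32700.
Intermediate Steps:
s(L) = 0
j(J, R) = 1/3 (j(J, R) = -1*(-1/3) = 1/3)
t(b, Q) = Q/3 (t(b, Q) = Q*(1/3) = Q/3)
u(F) = F*(-89 + 2*F**2) (u(F) = ((F**2 + F**2) - 89)*F = (2*F**2 - 89)*F = (-89 + 2*F**2)*F = F*(-89 + 2*F**2))
(32923 + u(t(-2, 13))) + s(72) = (32923 + ((1/3)*13)*(-89 + 2*((1/3)*13)**2)) + 0 = (32923 + 13*(-89 + 2*(13/3)**2)/3) + 0 = (32923 + 13*(-89 + 2*(169/9))/3) + 0 = (32923 + 13*(-89 + 338/9)/3) + 0 = (32923 + (13/3)*(-463/9)) + 0 = (32923 - 6019/27) + 0 = 882902/27 + 0 = 882902/27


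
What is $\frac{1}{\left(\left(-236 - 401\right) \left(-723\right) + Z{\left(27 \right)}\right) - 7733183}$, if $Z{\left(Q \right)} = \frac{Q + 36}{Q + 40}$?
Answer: $- \frac{67}{487266281} \approx -1.375 \cdot 10^{-7}$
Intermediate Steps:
$Z{\left(Q \right)} = \frac{36 + Q}{40 + Q}$
$\frac{1}{\left(\left(-236 - 401\right) \left(-723\right) + Z{\left(27 \right)}\right) - 7733183} = \frac{1}{\left(\left(-236 - 401\right) \left(-723\right) + \frac{36 + 27}{40 + 27}\right) - 7733183} = \frac{1}{\left(\left(-637\right) \left(-723\right) + \frac{1}{67} \cdot 63\right) - 7733183} = \frac{1}{\left(460551 + \frac{1}{67} \cdot 63\right) - 7733183} = \frac{1}{\left(460551 + \frac{63}{67}\right) - 7733183} = \frac{1}{\frac{30856980}{67} - 7733183} = \frac{1}{- \frac{487266281}{67}} = - \frac{67}{487266281}$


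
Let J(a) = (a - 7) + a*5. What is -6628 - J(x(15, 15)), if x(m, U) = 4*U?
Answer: -6981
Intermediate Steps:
J(a) = -7 + 6*a (J(a) = (-7 + a) + 5*a = -7 + 6*a)
-6628 - J(x(15, 15)) = -6628 - (-7 + 6*(4*15)) = -6628 - (-7 + 6*60) = -6628 - (-7 + 360) = -6628 - 1*353 = -6628 - 353 = -6981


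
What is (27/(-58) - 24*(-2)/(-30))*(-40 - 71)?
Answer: 66489/290 ≈ 229.27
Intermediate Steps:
(27/(-58) - 24*(-2)/(-30))*(-40 - 71) = (27*(-1/58) + 48*(-1/30))*(-111) = (-27/58 - 8/5)*(-111) = -599/290*(-111) = 66489/290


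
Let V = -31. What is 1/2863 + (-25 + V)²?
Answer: 8978369/2863 ≈ 3136.0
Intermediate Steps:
1/2863 + (-25 + V)² = 1/2863 + (-25 - 31)² = 1/2863 + (-56)² = 1/2863 + 3136 = 8978369/2863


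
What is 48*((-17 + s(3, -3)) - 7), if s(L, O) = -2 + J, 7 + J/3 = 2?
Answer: -1968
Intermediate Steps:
J = -15 (J = -21 + 3*2 = -21 + 6 = -15)
s(L, O) = -17 (s(L, O) = -2 - 15 = -17)
48*((-17 + s(3, -3)) - 7) = 48*((-17 - 17) - 7) = 48*(-34 - 7) = 48*(-41) = -1968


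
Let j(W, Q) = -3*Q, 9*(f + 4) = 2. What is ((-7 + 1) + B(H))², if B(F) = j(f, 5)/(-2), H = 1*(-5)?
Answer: 9/4 ≈ 2.2500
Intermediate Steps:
f = -34/9 (f = -4 + (⅑)*2 = -4 + 2/9 = -34/9 ≈ -3.7778)
H = -5
B(F) = 15/2 (B(F) = -3*5/(-2) = -15*(-½) = 15/2)
((-7 + 1) + B(H))² = ((-7 + 1) + 15/2)² = (-6 + 15/2)² = (3/2)² = 9/4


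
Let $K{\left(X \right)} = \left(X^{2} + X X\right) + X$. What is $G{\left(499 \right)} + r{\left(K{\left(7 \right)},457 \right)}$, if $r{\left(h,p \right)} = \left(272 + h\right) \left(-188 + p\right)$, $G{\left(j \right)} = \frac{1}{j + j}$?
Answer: $\frac{101210175}{998} \approx 1.0141 \cdot 10^{5}$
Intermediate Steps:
$G{\left(j \right)} = \frac{1}{2 j}$
$K{\left(X \right)} = X + 2 X^{2}$ ($K{\left(X \right)} = \left(X^{2} + X^{2}\right) + X = 2 X^{2} + X = X + 2 X^{2}$)
$r{\left(h,p \right)} = \left(-188 + p\right) \left(272 + h\right)$
$G{\left(499 \right)} + r{\left(K{\left(7 \right)},457 \right)} = \frac{1}{2 \cdot 499} + \left(-51136 - 188 \cdot 7 \left(1 + 2 \cdot 7\right) + 272 \cdot 457 + 7 \left(1 + 2 \cdot 7\right) 457\right) = \frac{1}{2} \cdot \frac{1}{499} + \left(-51136 - 188 \cdot 7 \left(1 + 14\right) + 124304 + 7 \left(1 + 14\right) 457\right) = \frac{1}{998} + \left(-51136 - 188 \cdot 7 \cdot 15 + 124304 + 7 \cdot 15 \cdot 457\right) = \frac{1}{998} + \left(-51136 - 19740 + 124304 + 105 \cdot 457\right) = \frac{1}{998} + \left(-51136 - 19740 + 124304 + 47985\right) = \frac{1}{998} + 101413 = \frac{101210175}{998}$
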